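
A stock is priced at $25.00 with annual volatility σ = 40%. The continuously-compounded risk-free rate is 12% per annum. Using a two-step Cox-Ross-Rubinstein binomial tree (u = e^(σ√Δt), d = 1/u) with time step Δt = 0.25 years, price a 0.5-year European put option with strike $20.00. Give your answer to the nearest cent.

CRR parameters: u = e^(σ√Δt) = e^(0.4·√0.25) = 1.2214, d = 1/u = 0.8187
Per-period rate: rΔt = 0.12·0.25 = 0.03, so R = e^0.03 = 1.0305
Risk-neutral probability p = (e^0.03 − 0.8187)/(1.2214 − 0.8187) = 0.2117/0.4027 = 0.5258
Terminal stock prices: S_uu = 37.3, S_ud = 25, S_dd = 16.76
Terminal payoffs (K − S): max(-17.3, 0) = 0, max(-5, 0) = 0, max(3.242, 0) = 3.242
Node u (S = 30.54): V_u = e^(−0.03)·[0.5258·0.0000 + 0.4742·0.0000] = 0.0000
Node d (S = 20.47): V_d = e^(−0.03)·[0.5258·0.0000 + 0.4742·3.2420] = 1.4919
Node 0 (S = 25): V_0 = e^(−0.03)·[0.5258·0.0000 + 0.4742·1.4919] = 0.6866

$0.69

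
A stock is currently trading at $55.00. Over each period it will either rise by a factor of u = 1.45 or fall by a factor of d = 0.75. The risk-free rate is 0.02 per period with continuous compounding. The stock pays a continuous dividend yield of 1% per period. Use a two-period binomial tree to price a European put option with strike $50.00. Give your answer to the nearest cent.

Per-period risk-free factor R = e^0.02 = 1.0202; dividend-adjusted growth = e^(0.02−0.01) = 1.0101.
Risk-neutral probability p = (1.0101 − 0.75)/(1.45 − 0.75) = 0.2601/0.7000 = 0.3715
Terminal stock prices: S_uu = 115.6, S_ud = 59.81, S_dd = 30.94
Terminal payoffs (K − S): max(-65.64, 0) = 0, max(-9.812, 0) = 0, max(19.06, 0) = 19.06
Node u (S = 79.75): V_u = e^(−0.02)·[0.3715·0.0000 + 0.6285·0.0000] = 0.0000
Node d (S = 41.25): V_d = e^(−0.02)·[0.3715·0.0000 + 0.6285·19.0625] = 11.7435
Node 0 (S = 55): V_0 = e^(−0.02)·[0.3715·0.0000 + 0.6285·11.7435] = 7.2347

$7.23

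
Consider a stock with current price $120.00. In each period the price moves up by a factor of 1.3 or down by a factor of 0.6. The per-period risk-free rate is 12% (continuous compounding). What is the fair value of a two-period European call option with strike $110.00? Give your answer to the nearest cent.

Risk-neutral probability p = (e^0.12 − 0.6)/(1.3 − 0.6) = 0.5275/0.7000 = 0.7536
Terminal stock prices: S_uu = 202.8, S_ud = 93.6, S_dd = 43.2
Terminal payoffs (S − K): max(92.8, 0) = 92.8, max(-16.4, 0) = 0, max(-66.8, 0) = 0
Node u (S = 156): V_u = e^(−0.12)·[0.7536·92.8000 + 0.2464·0.0000] = 62.0232
Node d (S = 72): V_d = e^(−0.12)·[0.7536·0.0000 + 0.2464·0.0000] = 0.0000
Node 0 (S = 120): V_0 = e^(−0.12)·[0.7536·62.0232 + 0.2464·0.0000] = 41.4535

$41.45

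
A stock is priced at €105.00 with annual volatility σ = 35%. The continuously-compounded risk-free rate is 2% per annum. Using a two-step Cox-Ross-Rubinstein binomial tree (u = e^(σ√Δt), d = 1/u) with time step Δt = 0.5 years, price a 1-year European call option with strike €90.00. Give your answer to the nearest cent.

€24.25

CRR parameters: u = e^(σ√Δt) = e^(0.35·√0.5) = 1.2808, d = 1/u = 0.7808
Per-period rate: rΔt = 0.02·0.5 = 0.01, so R = e^0.01 = 1.0101
Risk-neutral probability p = (e^0.01 − 0.7808)/(1.2808 − 0.7808) = 0.2293/0.5000 = 0.4585
Terminal stock prices: S_uu = 172.2, S_ud = 105, S_dd = 64.01
Terminal payoffs (S − K): max(82.25, 0) = 82.25, max(15, 0) = 15, max(-25.99, 0) = 0
Node u (S = 134.5): V_u = e^(−0.01)·[0.4585·82.2480 + 0.5415·15.0000] = 45.3798
Node d (S = 81.98): V_d = e^(−0.01)·[0.4585·15.0000 + 0.5415·0.0000] = 6.8097
Node 0 (S = 105): V_0 = e^(−0.01)·[0.4585·45.3798 + 0.5415·6.8097] = 24.2519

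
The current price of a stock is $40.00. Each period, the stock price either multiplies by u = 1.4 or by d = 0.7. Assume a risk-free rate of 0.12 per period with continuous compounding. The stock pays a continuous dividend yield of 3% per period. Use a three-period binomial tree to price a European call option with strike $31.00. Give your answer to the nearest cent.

Per-period risk-free factor R = e^0.12 = 1.1275; dividend-adjusted growth = e^(0.12−0.03) = 1.0942.
Risk-neutral probability p = (1.0942 − 0.7)/(1.4 − 0.7) = 0.3942/0.7000 = 0.5631
Terminal stock prices: S_uuu = 109.8, S_uud = 54.88, S_udd = 27.44, S_ddd = 13.72
Terminal payoffs (S − K): max(78.76, 0) = 78.76, max(23.88, 0) = 23.88, max(-3.56, 0) = 0, max(-17.28, 0) = 0
Node uu (S = 78.4): V_uu = e^(−0.12)·[0.5631·78.7600 + 0.4369·23.8800] = 48.5884
Node ud (S = 39.2): V_ud = e^(−0.12)·[0.5631·23.8800 + 0.4369·0.0000] = 11.9264
Node dd (S = 19.6): V_dd = e^(−0.12)·[0.5631·0.0000 + 0.4369·0.0000] = 0.0000
Node u (S = 56): V_u = e^(−0.12)·[0.5631·48.5884 + 0.4369·11.9264] = 28.8879
Node d (S = 28): V_d = e^(−0.12)·[0.5631·11.9264 + 0.4369·0.0000] = 5.9564
Node 0 (S = 40): V_0 = e^(−0.12)·[0.5631·28.8879 + 0.4369·5.9564] = 16.7355

$16.74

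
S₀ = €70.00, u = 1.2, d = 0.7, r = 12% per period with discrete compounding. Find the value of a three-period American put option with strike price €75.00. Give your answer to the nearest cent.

Risk-neutral probability p = (1 + 0.12 − 0.7)/(1.2 − 0.7) = 0.4200/0.5000 = 0.8400
Terminal stock prices: S_uuu = 121, S_uud = 70.56, S_udd = 41.16, S_ddd = 24.01
Terminal payoffs (K − S): max(-45.96, 0) = 0, max(4.44, 0) = 4.44, max(33.84, 0) = 33.84, max(50.99, 0) = 50.99
Node uu (S = 100.8): continuation = 1/1.12·[0.8400·0.0000 + 0.1600·4.4400] = 0.6343; exercise value = 0.0000 ≤ continuation, so V_uu = 0.6343
Node ud (S = 58.8): continuation = 1/1.12·[0.8400·4.4400 + 0.1600·33.8400] = 8.1643; exercise value = 16.2000 > continuation, so V_ud = 16.2000 (exercise)
Node dd (S = 34.3): continuation = 1/1.12·[0.8400·33.8400 + 0.1600·50.9900] = 32.6643; exercise value = 40.7000 > continuation, so V_dd = 40.7000 (exercise)
Node u (S = 84): continuation = 1/1.12·[0.8400·0.6343 + 0.1600·16.2000] = 2.7900; exercise value = 0.0000 ≤ continuation, so V_u = 2.7900
Node d (S = 49): continuation = 1/1.12·[0.8400·16.2000 + 0.1600·40.7000] = 17.9643; exercise value = 26.0000 > continuation, so V_d = 26.0000 (exercise)
Node 0 (S = 70): continuation = 1/1.12·[0.8400·2.7900 + 0.1600·26.0000] = 5.8068; exercise value = 5.0000 ≤ continuation, so V_0 = 5.8068

€5.81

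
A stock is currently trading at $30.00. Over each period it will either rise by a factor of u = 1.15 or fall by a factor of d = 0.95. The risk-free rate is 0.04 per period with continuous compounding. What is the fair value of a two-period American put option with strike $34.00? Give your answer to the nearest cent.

Risk-neutral probability p = (e^0.04 − 0.95)/(1.15 − 0.95) = 0.0908/0.2000 = 0.4541
Terminal stock prices: S_uu = 39.67, S_ud = 32.77, S_dd = 27.07
Terminal payoffs (K − S): max(-5.675, 0) = 0, max(1.225, 0) = 1.225, max(6.925, 0) = 6.925
Node u (S = 34.5): continuation = e^(−0.04)·[0.4541·0.0000 + 0.5459·1.2250] = 0.6426; exercise value = 0.0000 ≤ continuation, so V_u = 0.6426
Node d (S = 28.5): continuation = e^(−0.04)·[0.4541·1.2250 + 0.5459·6.9250] = 4.1668; exercise value = 5.5000 > continuation, so V_d = 5.5000 (exercise)
Node 0 (S = 30): continuation = e^(−0.04)·[0.4541·0.6426 + 0.5459·5.5000] = 3.1653; exercise value = 4.0000 > continuation, so V_0 = 4.0000 (exercise)

$4.00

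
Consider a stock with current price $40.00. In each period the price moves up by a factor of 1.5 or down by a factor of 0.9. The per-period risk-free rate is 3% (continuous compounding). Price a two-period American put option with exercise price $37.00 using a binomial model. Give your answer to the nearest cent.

$2.65

Risk-neutral probability p = (e^0.03 − 0.9)/(1.5 − 0.9) = 0.1305/0.6000 = 0.2174
Terminal stock prices: S_uu = 90, S_ud = 54, S_dd = 32.4
Terminal payoffs (K − S): max(-53, 0) = 0, max(-17, 0) = 0, max(4.6, 0) = 4.6
Node u (S = 60): continuation = e^(−0.03)·[0.2174·0.0000 + 0.7826·0.0000] = 0.0000; exercise value = 0.0000 ≤ continuation, so V_u = 0.0000
Node d (S = 36): continuation = e^(−0.03)·[0.2174·0.0000 + 0.7826·4.6000] = 3.4935; exercise value = 1.0000 ≤ continuation, so V_d = 3.4935
Node 0 (S = 40): continuation = e^(−0.03)·[0.2174·0.0000 + 0.7826·3.4935] = 2.6531; exercise value = 0.0000 ≤ continuation, so V_0 = 2.6531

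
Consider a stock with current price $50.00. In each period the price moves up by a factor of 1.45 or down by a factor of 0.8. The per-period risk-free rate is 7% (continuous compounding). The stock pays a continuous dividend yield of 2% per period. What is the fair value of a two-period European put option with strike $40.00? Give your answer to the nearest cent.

$2.62

Per-period risk-free factor R = e^0.07 = 1.0725; dividend-adjusted growth = e^(0.07−0.02) = 1.0513.
Risk-neutral probability p = (1.0513 − 0.8)/(1.45 − 0.8) = 0.2513/0.6500 = 0.3866
Terminal stock prices: S_uu = 105.1, S_ud = 58, S_dd = 32
Terminal payoffs (K − S): max(-65.12, 0) = 0, max(-18, 0) = 0, max(8, 0) = 8
Node u (S = 72.5): V_u = e^(−0.07)·[0.3866·0.0000 + 0.6134·0.0000] = 0.0000
Node d (S = 40): V_d = e^(−0.07)·[0.3866·0.0000 + 0.6134·8.0000] = 4.5757
Node 0 (S = 50): V_0 = e^(−0.07)·[0.3866·0.0000 + 0.6134·4.5757] = 2.6171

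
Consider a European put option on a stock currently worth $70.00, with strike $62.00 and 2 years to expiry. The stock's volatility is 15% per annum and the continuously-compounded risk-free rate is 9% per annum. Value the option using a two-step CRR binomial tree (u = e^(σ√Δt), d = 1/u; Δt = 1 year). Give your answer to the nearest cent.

CRR parameters: u = e^(σ√Δt) = e^(0.15·√1) = 1.1618, d = 1/u = 0.8607
Per-period rate: rΔt = 0.09·1 = 0.09, so R = e^0.09 = 1.0942
Risk-neutral probability p = (e^0.09 − 0.8607)/(1.1618 − 0.8607) = 0.2335/0.3011 = 0.7753
Terminal stock prices: S_uu = 94.49, S_ud = 70, S_dd = 51.86
Terminal payoffs (K − S): max(-32.49, 0) = 0, max(-8, 0) = 0, max(10.14, 0) = 10.14
Node u (S = 81.33): V_u = e^(−0.09)·[0.7753·0.0000 + 0.2247·0.0000] = 0.0000
Node d (S = 60.25): V_d = e^(−0.09)·[0.7753·0.0000 + 0.2247·10.1427] = 2.0828
Node 0 (S = 70): V_0 = e^(−0.09)·[0.7753·0.0000 + 0.2247·2.0828] = 0.4277

$0.43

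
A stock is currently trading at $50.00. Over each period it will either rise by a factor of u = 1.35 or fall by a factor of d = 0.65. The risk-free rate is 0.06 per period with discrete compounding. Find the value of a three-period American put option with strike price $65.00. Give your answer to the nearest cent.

Risk-neutral probability p = (1 + 0.06 − 0.65)/(1.35 − 0.65) = 0.4100/0.7000 = 0.5857
Terminal stock prices: S_uuu = 123, S_uud = 59.23, S_udd = 28.52, S_ddd = 13.73
Terminal payoffs (K − S): max(-58.02, 0) = 0, max(5.769, 0) = 5.769, max(36.48, 0) = 36.48, max(51.27, 0) = 51.27
Node uu (S = 91.13): continuation = 1/1.06·[0.5857·0.0000 + 0.4143·5.7687] = 2.2546; exercise value = 0.0000 ≤ continuation, so V_uu = 2.2546
Node ud (S = 43.88): continuation = 1/1.06·[0.5857·5.7687 + 0.4143·36.4812] = 17.4458; exercise value = 21.1250 > continuation, so V_ud = 21.1250 (exercise)
Node dd (S = 21.13): continuation = 1/1.06·[0.5857·36.4812 + 0.4143·51.2687] = 40.1958; exercise value = 43.8750 > continuation, so V_dd = 43.8750 (exercise)
Node u (S = 67.5): continuation = 1/1.06·[0.5857·2.2546 + 0.4143·21.1250] = 9.5022; exercise value = 0.0000 ≤ continuation, so V_u = 9.5022
Node d (S = 32.5): continuation = 1/1.06·[0.5857·21.1250 + 0.4143·43.8750] = 28.8208; exercise value = 32.5000 > continuation, so V_d = 32.5000 (exercise)
Node 0 (S = 50): continuation = 1/1.06·[0.5857·9.5022 + 0.4143·32.5000] = 17.9527; exercise value = 15.0000 ≤ continuation, so V_0 = 17.9527

$17.95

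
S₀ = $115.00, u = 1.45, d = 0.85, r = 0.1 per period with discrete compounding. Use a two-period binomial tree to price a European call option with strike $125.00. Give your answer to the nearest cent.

$23.48

Risk-neutral probability p = (1 + 0.1 − 0.85)/(1.45 − 0.85) = 0.2500/0.6000 = 0.4167
Terminal stock prices: S_uu = 241.8, S_ud = 141.7, S_dd = 83.09
Terminal payoffs (S − K): max(116.8, 0) = 116.8, max(16.74, 0) = 16.74, max(-41.91, 0) = 0
Node u (S = 166.8): V_u = 1/1.1·[0.4167·116.7875 + 0.5833·16.7375] = 53.1136
Node d (S = 97.75): V_d = 1/1.1·[0.4167·16.7375 + 0.5833·0.0000] = 6.3400
Node 0 (S = 115): V_0 = 1/1.1·[0.4167·53.1136 + 0.5833·6.3400] = 23.4809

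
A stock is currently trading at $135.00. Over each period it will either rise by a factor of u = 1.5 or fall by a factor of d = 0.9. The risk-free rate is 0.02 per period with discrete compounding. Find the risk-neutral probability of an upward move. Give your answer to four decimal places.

p = 0.2000

Risk-neutral probability p = (1 + 0.02 − 0.9)/(1.5 − 0.9) = 0.1200/0.6000 = 0.2000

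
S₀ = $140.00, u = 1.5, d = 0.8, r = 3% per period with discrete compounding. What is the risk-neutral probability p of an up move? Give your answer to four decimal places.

Risk-neutral probability p = (1 + 0.03 − 0.8)/(1.5 − 0.8) = 0.2300/0.7000 = 0.3286

p = 0.3286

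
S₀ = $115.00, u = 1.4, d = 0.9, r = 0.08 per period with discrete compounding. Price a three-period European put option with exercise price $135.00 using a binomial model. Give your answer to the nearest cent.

$12.26

Risk-neutral probability p = (1 + 0.08 − 0.9)/(1.4 − 0.9) = 0.1800/0.5000 = 0.3600
Terminal stock prices: S_uuu = 315.6, S_uud = 202.9, S_udd = 130.4, S_ddd = 83.84
Terminal payoffs (K − S): max(-180.6, 0) = 0, max(-67.86, 0) = 0, max(4.59, 0) = 4.59, max(51.16, 0) = 51.16
Node uu (S = 225.4): V_uu = 1/1.08·[0.3600·0.0000 + 0.6400·0.0000] = 0.0000
Node ud (S = 144.9): V_ud = 1/1.08·[0.3600·0.0000 + 0.6400·4.5900] = 2.7200
Node dd (S = 93.15): V_dd = 1/1.08·[0.3600·4.5900 + 0.6400·51.1650] = 31.8500
Node u (S = 161): V_u = 1/1.08·[0.3600·0.0000 + 0.6400·2.7200] = 1.6119
Node d (S = 103.5): V_d = 1/1.08·[0.3600·2.7200 + 0.6400·31.8500] = 19.7807
Node 0 (S = 115): V_0 = 1/1.08·[0.3600·1.6119 + 0.6400·19.7807] = 12.2592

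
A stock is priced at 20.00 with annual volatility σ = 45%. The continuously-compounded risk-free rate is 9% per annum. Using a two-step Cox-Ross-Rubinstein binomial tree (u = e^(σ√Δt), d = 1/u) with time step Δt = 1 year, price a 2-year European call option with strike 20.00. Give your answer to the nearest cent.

CRR parameters: u = e^(σ√Δt) = e^(0.45·√1) = 1.5683, d = 1/u = 0.6376
Per-period rate: rΔt = 0.09·1 = 0.09, so R = e^0.09 = 1.0942
Risk-neutral probability p = (e^0.09 − 0.6376)/(1.5683 − 0.6376) = 0.4565/0.9307 = 0.4905
Terminal stock prices: S_uu = 49.19, S_ud = 20, S_dd = 8.131
Terminal payoffs (S − K): max(29.19, 0) = 29.19, max(0, 0) = 0, max(-11.87, 0) = 0
Node u (S = 31.37): V_u = e^(−0.09)·[0.4905·29.1921 + 0.5095·0.0000] = 13.0876
Node d (S = 12.75): V_d = e^(−0.09)·[0.4905·0.0000 + 0.5095·0.0000] = 0.0000
Node 0 (S = 20): V_0 = e^(−0.09)·[0.4905·13.0876 + 0.5095·0.0000] = 5.8675

5.87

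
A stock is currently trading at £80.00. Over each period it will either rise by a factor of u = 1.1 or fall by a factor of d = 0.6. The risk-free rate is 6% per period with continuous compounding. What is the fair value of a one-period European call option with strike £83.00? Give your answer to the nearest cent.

£4.35

Risk-neutral probability p = (e^0.06 − 0.6)/(1.1 − 0.6) = 0.4618/0.5000 = 0.9237
Terminal stock prices: S_u = 88, S_d = 48
Terminal payoffs (S − K): max(5, 0) = 5, max(-35, 0) = 0
Node 0 (S = 80): V_0 = e^(−0.06)·[0.9237·5.0000 + 0.0763·0.0000] = 4.3494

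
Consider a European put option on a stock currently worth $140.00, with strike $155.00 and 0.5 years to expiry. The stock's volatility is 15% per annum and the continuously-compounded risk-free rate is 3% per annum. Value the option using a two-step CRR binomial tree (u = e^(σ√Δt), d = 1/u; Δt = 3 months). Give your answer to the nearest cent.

$14.82

CRR parameters: u = e^(σ√Δt) = e^(0.15·√0.25) = 1.0779, d = 1/u = 0.9277
Per-period rate: rΔt = 0.03·0.25 = 0.0075, so R = e^0.0075 = 1.0075
Risk-neutral probability p = (e^0.0075 − 0.9277)/(1.0779 − 0.9277) = 0.0798/0.1501 = 0.5314
Terminal stock prices: S_uu = 162.7, S_ud = 140, S_dd = 120.5
Terminal payoffs (K − S): max(-7.657, 0) = 0, max(15, 0) = 15, max(34.5, 0) = 34.5
Node u (S = 150.9): V_u = e^(−0.0075)·[0.5314·0.0000 + 0.4686·15.0000] = 6.9765
Node d (S = 129.9): V_d = e^(−0.0075)·[0.5314·15.0000 + 0.4686·34.5009] = 23.9578
Node 0 (S = 140): V_0 = e^(−0.0075)·[0.5314·6.9765 + 0.4686·23.9578] = 14.8223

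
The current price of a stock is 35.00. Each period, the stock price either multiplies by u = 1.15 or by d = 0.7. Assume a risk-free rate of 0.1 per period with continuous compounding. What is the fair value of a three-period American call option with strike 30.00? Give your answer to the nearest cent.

12.99

Risk-neutral probability p = (e^0.1 − 0.7)/(1.15 − 0.7) = 0.4052/0.4500 = 0.9004
Terminal stock prices: S_uuu = 53.23, S_uud = 32.4, S_udd = 19.72, S_ddd = 12
Terminal payoffs (S − K): max(23.23, 0) = 23.23, max(2.401, 0) = 2.401, max(-10.28, 0) = 0, max(-18, 0) = 0
Node uu (S = 46.29): continuation = e^(−0.1)·[0.9004·23.2306 + 0.0996·2.4012] = 19.1424; exercise value = 16.2875 ≤ continuation, so V_uu = 19.1424
Node ud (S = 28.17): continuation = e^(−0.1)·[0.9004·2.4012 + 0.0996·0.0000] = 1.9563; exercise value = 0.0000 ≤ continuation, so V_ud = 1.9563
Node dd (S = 17.15): continuation = e^(−0.1)·[0.9004·0.0000 + 0.0996·0.0000] = 0.0000; exercise value = 0.0000 ≤ continuation, so V_dd = 0.0000
Node u (S = 40.25): continuation = e^(−0.1)·[0.9004·19.1424 + 0.0996·1.9563] = 15.7716; exercise value = 10.2500 ≤ continuation, so V_u = 15.7716
Node d (S = 24.5): continuation = e^(−0.1)·[0.9004·1.9563 + 0.0996·0.0000] = 1.5938; exercise value = 0.0000 ≤ continuation, so V_d = 1.5938
Node 0 (S = 35): continuation = e^(−0.1)·[0.9004·15.7716 + 0.0996·1.5938] = 12.9927; exercise value = 5.0000 ≤ continuation, so V_0 = 12.9927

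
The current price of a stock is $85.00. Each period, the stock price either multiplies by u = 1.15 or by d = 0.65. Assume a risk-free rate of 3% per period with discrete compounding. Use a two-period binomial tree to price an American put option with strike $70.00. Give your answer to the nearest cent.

$4.55

Risk-neutral probability p = (1 + 0.03 − 0.65)/(1.15 − 0.65) = 0.3800/0.5000 = 0.7600
Terminal stock prices: S_uu = 112.4, S_ud = 63.54, S_dd = 35.91
Terminal payoffs (K − S): max(-42.41, 0) = 0, max(6.463, 0) = 6.463, max(34.09, 0) = 34.09
Node u (S = 97.75): continuation = 1/1.03·[0.7600·0.0000 + 0.2400·6.4625] = 1.5058; exercise value = 0.0000 ≤ continuation, so V_u = 1.5058
Node d (S = 55.25): continuation = 1/1.03·[0.7600·6.4625 + 0.2400·34.0875] = 12.7112; exercise value = 14.7500 > continuation, so V_d = 14.7500 (exercise)
Node 0 (S = 85): continuation = 1/1.03·[0.7600·1.5058 + 0.2400·14.7500] = 4.5480; exercise value = 0.0000 ≤ continuation, so V_0 = 4.5480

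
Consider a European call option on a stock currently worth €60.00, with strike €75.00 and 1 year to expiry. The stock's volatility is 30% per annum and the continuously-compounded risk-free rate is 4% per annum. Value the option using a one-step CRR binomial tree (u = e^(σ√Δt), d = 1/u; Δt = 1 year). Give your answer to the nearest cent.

CRR parameters: u = e^(σ√Δt) = e^(0.3·√1) = 1.3499, d = 1/u = 0.7408
Per-period rate: rΔt = 0.04·1 = 0.04, so R = e^0.04 = 1.0408
Risk-neutral probability p = (e^0.04 − 0.7408)/(1.3499 − 0.7408) = 0.3000/0.6090 = 0.4926
Terminal stock prices: S_u = 80.99, S_d = 44.45
Terminal payoffs (S − K): max(5.992, 0) = 5.992, max(-30.55, 0) = 0
Node 0 (S = 60): V_0 = e^(−0.04)·[0.4926·5.9915 + 0.5074·0.0000] = 2.8355

€2.84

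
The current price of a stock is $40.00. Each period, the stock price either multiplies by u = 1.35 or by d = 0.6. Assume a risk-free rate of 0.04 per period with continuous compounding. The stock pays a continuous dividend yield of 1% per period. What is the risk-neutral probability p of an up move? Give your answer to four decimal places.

Per-period risk-free factor R = e^0.04 = 1.0408; dividend-adjusted growth = e^(0.04−0.01) = 1.0305.
Risk-neutral probability p = (1.0305 − 0.6)/(1.35 − 0.6) = 0.4305/0.7500 = 0.5739

p = 0.5739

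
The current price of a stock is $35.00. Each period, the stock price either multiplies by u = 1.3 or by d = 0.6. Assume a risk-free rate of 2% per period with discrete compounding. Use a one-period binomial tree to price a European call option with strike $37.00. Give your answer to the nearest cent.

Risk-neutral probability p = (1 + 0.02 − 0.6)/(1.3 − 0.6) = 0.4200/0.7000 = 0.6000
Terminal stock prices: S_u = 45.5, S_d = 21
Terminal payoffs (S − K): max(8.5, 0) = 8.5, max(-16, 0) = 0
Node 0 (S = 35): V_0 = 1/1.02·[0.6000·8.5000 + 0.4000·0.0000] = 5.0000

$5.00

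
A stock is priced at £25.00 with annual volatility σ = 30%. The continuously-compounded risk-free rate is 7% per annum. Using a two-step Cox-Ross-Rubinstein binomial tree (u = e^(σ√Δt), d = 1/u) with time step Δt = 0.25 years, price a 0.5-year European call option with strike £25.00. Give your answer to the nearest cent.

£2.29

CRR parameters: u = e^(σ√Δt) = e^(0.3·√0.25) = 1.1618, d = 1/u = 0.8607
Per-period rate: rΔt = 0.07·0.25 = 0.0175, so R = e^0.0175 = 1.0177
Risk-neutral probability p = (e^0.0175 − 0.8607)/(1.1618 − 0.8607) = 0.1569/0.3011 = 0.5212
Terminal stock prices: S_uu = 33.75, S_ud = 25, S_dd = 18.52
Terminal payoffs (S − K): max(8.746, 0) = 8.746, max(0, 0) = 0, max(-6.48, 0) = 0
Node u (S = 29.05): V_u = e^(−0.0175)·[0.5212·8.7465 + 0.4788·0.0000] = 4.4796
Node d (S = 21.52): V_d = e^(−0.0175)·[0.5212·0.0000 + 0.4788·0.0000] = 0.0000
Node 0 (S = 25): V_0 = e^(−0.0175)·[0.5212·4.4796 + 0.4788·0.0000] = 2.2942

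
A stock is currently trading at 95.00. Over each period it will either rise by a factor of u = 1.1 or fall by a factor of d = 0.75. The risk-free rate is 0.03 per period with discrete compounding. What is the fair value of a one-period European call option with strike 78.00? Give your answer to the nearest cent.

Risk-neutral probability p = (1 + 0.03 − 0.75)/(1.1 − 0.75) = 0.2800/0.3500 = 0.8000
Terminal stock prices: S_u = 104.5, S_d = 71.25
Terminal payoffs (S − K): max(26.5, 0) = 26.5, max(-6.75, 0) = 0
Node 0 (S = 95): V_0 = 1/1.03·[0.8000·26.5000 + 0.2000·0.0000] = 20.5825

20.58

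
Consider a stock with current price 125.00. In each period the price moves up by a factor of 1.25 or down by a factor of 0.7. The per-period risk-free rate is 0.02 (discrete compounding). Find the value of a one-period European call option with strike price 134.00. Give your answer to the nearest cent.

Risk-neutral probability p = (1 + 0.02 − 0.7)/(1.25 − 0.7) = 0.3200/0.5500 = 0.5818
Terminal stock prices: S_u = 156.2, S_d = 87.5
Terminal payoffs (S − K): max(22.25, 0) = 22.25, max(-46.5, 0) = 0
Node 0 (S = 125): V_0 = 1/1.02·[0.5818·22.2500 + 0.4182·0.0000] = 12.6916

12.69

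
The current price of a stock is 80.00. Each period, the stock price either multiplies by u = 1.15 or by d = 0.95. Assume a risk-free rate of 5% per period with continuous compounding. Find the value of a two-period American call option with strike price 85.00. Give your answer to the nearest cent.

Risk-neutral probability p = (e^0.05 − 0.95)/(1.15 − 0.95) = 0.1013/0.2000 = 0.5064
Terminal stock prices: S_uu = 105.8, S_ud = 87.4, S_dd = 72.2
Terminal payoffs (S − K): max(20.8, 0) = 20.8, max(2.4, 0) = 2.4, max(-12.8, 0) = 0
Node u (S = 92): continuation = e^(−0.05)·[0.5064·20.8000 + 0.4936·2.4000] = 11.1455; exercise value = 7.0000 ≤ continuation, so V_u = 11.1455
Node d (S = 76): continuation = e^(−0.05)·[0.5064·2.4000 + 0.4936·0.0000] = 1.1560; exercise value = 0.0000 ≤ continuation, so V_d = 1.1560
Node 0 (S = 80): continuation = e^(−0.05)·[0.5064·11.1455 + 0.4936·1.1560] = 5.9112; exercise value = 0.0000 ≤ continuation, so V_0 = 5.9112

5.91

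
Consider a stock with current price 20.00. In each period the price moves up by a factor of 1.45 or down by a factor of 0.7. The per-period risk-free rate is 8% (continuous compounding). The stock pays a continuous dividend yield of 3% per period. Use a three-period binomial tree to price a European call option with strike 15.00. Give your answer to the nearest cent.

7.69

Per-period risk-free factor R = e^0.08 = 1.0833; dividend-adjusted growth = e^(0.08−0.03) = 1.0513.
Risk-neutral probability p = (1.0513 − 0.7)/(1.45 − 0.7) = 0.3513/0.7500 = 0.4684
Terminal stock prices: S_uuu = 60.97, S_uud = 29.43, S_udd = 14.21, S_ddd = 6.86
Terminal payoffs (S − K): max(45.97, 0) = 45.97, max(14.43, 0) = 14.43, max(-0.79, 0) = 0, max(-8.14, 0) = 0
Node uu (S = 42.05): V_uu = e^(−0.08)·[0.4684·45.9725 + 0.5316·14.4350] = 26.9605
Node ud (S = 20.3): V_ud = e^(−0.08)·[0.4684·14.4350 + 0.5316·0.0000] = 6.2410
Node dd (S = 9.8): V_dd = e^(−0.08)·[0.4684·0.0000 + 0.5316·0.0000] = 0.0000
Node u (S = 29): V_u = e^(−0.08)·[0.4684·26.9605 + 0.5316·6.2410] = 14.7193
Node d (S = 14): V_d = e^(−0.08)·[0.4684·6.2410 + 0.5316·0.0000] = 2.6983
Node 0 (S = 20): V_0 = e^(−0.08)·[0.4684·14.7193 + 0.5316·2.6983] = 7.6881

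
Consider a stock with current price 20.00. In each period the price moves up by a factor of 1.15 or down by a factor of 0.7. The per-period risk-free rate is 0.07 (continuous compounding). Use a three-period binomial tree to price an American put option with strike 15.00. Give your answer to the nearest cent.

Risk-neutral probability p = (e^0.07 − 0.7)/(1.15 − 0.7) = 0.3725/0.4500 = 0.8278
Terminal stock prices: S_uuu = 30.42, S_uud = 18.51, S_udd = 11.27, S_ddd = 6.86
Terminal payoffs (K − S): max(-15.42, 0) = 0, max(-3.515, 0) = 0, max(3.73, 0) = 3.73, max(8.14, 0) = 8.14
Node uu (S = 26.45): continuation = e^(−0.07)·[0.8278·0.0000 + 0.1722·0.0000] = 0.0000; exercise value = 0.0000 ≤ continuation, so V_uu = 0.0000
Node ud (S = 16.1): continuation = e^(−0.07)·[0.8278·0.0000 + 0.1722·3.7300] = 0.5989; exercise value = 0.0000 ≤ continuation, so V_ud = 0.5989
Node dd (S = 9.8): continuation = e^(−0.07)·[0.8278·3.7300 + 0.1722·8.1400] = 4.1859; exercise value = 5.2000 > continuation, so V_dd = 5.2000 (exercise)
Node u (S = 23): continuation = e^(−0.07)·[0.8278·0.0000 + 0.1722·0.5989] = 0.0962; exercise value = 0.0000 ≤ continuation, so V_u = 0.0962
Node d (S = 14): continuation = e^(−0.07)·[0.8278·0.5989 + 0.1722·5.2000] = 1.2972; exercise value = 1.0000 ≤ continuation, so V_d = 1.2972
Node 0 (S = 20): continuation = e^(−0.07)·[0.8278·0.0962 + 0.1722·1.2972] = 0.2825; exercise value = 0.0000 ≤ continuation, so V_0 = 0.2825

0.28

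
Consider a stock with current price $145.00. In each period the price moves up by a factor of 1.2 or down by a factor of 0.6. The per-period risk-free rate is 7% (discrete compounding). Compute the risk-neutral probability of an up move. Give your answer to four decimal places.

Risk-neutral probability p = (1 + 0.07 − 0.6)/(1.2 − 0.6) = 0.4700/0.6000 = 0.7833

p = 0.7833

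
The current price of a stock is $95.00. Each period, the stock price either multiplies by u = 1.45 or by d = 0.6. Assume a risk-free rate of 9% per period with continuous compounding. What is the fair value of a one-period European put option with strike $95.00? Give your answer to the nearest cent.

$14.54

Risk-neutral probability p = (e^0.09 − 0.6)/(1.45 − 0.6) = 0.4942/0.8500 = 0.5814
Terminal stock prices: S_u = 137.8, S_d = 57
Terminal payoffs (K − S): max(-42.75, 0) = 0, max(38, 0) = 38
Node 0 (S = 95): V_0 = e^(−0.09)·[0.5814·0.0000 + 0.4186·38.0000] = 14.5384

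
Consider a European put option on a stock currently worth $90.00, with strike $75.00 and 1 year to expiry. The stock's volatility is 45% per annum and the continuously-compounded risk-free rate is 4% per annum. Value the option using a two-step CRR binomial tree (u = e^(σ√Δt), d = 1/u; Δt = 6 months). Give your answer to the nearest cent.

$7.89

CRR parameters: u = e^(σ√Δt) = e^(0.45·√0.5) = 1.3746, d = 1/u = 0.7275
Per-period rate: rΔt = 0.04·0.5 = 0.02, so R = e^0.02 = 1.0202
Risk-neutral probability p = (e^0.02 − 0.7275)/(1.3746 − 0.7275) = 0.2927/0.6472 = 0.4523
Terminal stock prices: S_uu = 170.1, S_ud = 90, S_dd = 47.63
Terminal payoffs (K − S): max(-95.07, 0) = 0, max(-15, 0) = 0, max(27.37, 0) = 27.37
Node u (S = 123.7): V_u = e^(−0.02)·[0.4523·0.0000 + 0.5477·0.0000] = 0.0000
Node d (S = 65.47): V_d = e^(−0.02)·[0.4523·0.0000 + 0.5477·27.3723] = 14.6942
Node 0 (S = 90): V_0 = e^(−0.02)·[0.4523·0.0000 + 0.5477·14.6942] = 7.8882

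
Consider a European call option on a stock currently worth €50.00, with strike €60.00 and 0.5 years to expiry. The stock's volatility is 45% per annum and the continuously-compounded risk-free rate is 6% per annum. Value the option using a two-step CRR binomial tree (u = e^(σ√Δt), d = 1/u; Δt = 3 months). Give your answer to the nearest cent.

CRR parameters: u = e^(σ√Δt) = e^(0.45·√0.25) = 1.2523, d = 1/u = 0.7985
Per-period rate: rΔt = 0.06·0.25 = 0.015, so R = e^0.015 = 1.0151
Risk-neutral probability p = (e^0.015 − 0.7985)/(1.2523 − 0.7985) = 0.2166/0.4538 = 0.4773
Terminal stock prices: S_uu = 78.42, S_ud = 50, S_dd = 31.88
Terminal payoffs (S − K): max(18.42, 0) = 18.42, max(-10, 0) = 0, max(-28.12, 0) = 0
Node u (S = 62.62): V_u = e^(−0.015)·[0.4773·18.4156 + 0.5227·0.0000] = 8.6587
Node d (S = 39.93): V_d = e^(−0.015)·[0.4773·0.0000 + 0.5227·0.0000] = 0.0000
Node 0 (S = 50): V_0 = e^(−0.015)·[0.4773·8.6587 + 0.5227·0.0000] = 4.0712

€4.07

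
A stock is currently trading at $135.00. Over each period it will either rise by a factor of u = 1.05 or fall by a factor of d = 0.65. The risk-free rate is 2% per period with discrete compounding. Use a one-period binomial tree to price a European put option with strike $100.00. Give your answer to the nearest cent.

Risk-neutral probability p = (1 + 0.02 − 0.65)/(1.05 − 0.65) = 0.3700/0.4000 = 0.9250
Terminal stock prices: S_u = 141.8, S_d = 87.75
Terminal payoffs (K − S): max(-41.75, 0) = 0, max(12.25, 0) = 12.25
Node 0 (S = 135): V_0 = 1/1.02·[0.9250·0.0000 + 0.0750·12.2500] = 0.9007

$0.90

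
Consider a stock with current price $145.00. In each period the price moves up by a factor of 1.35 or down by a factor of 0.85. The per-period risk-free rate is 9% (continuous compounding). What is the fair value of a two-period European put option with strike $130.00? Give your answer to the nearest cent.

$5.52

Risk-neutral probability p = (e^0.09 − 0.85)/(1.35 − 0.85) = 0.2442/0.5000 = 0.4883
Terminal stock prices: S_uu = 264.3, S_ud = 166.4, S_dd = 104.8
Terminal payoffs (K − S): max(-134.3, 0) = 0, max(-36.39, 0) = 0, max(25.24, 0) = 25.24
Node u (S = 195.8): V_u = e^(−0.09)·[0.4883·0.0000 + 0.5117·0.0000] = 0.0000
Node d (S = 123.2): V_d = e^(−0.09)·[0.4883·0.0000 + 0.5117·25.2375] = 11.8014
Node 0 (S = 145): V_0 = e^(−0.09)·[0.4883·0.0000 + 0.5117·11.8014] = 5.5185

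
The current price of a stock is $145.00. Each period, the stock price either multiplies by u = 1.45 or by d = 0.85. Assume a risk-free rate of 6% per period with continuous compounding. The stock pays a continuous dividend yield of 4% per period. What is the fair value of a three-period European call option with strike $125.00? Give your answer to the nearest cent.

$35.23

Per-period risk-free factor R = e^0.06 = 1.0618; dividend-adjusted growth = e^(0.06−0.04) = 1.0202.
Risk-neutral probability p = (1.0202 − 0.85)/(1.45 − 0.85) = 0.1702/0.6000 = 0.2837
Terminal stock prices: S_uuu = 442.1, S_uud = 259.1, S_udd = 151.9, S_ddd = 89.05
Terminal payoffs (S − K): max(317.1, 0) = 317.1, max(134.1, 0) = 134.1, max(26.91, 0) = 26.91, max(-35.95, 0) = 0
Node uu (S = 304.9): V_uu = e^(−0.06)·[0.2837·317.0506 + 0.7163·134.1331] = 175.1881
Node ud (S = 178.7): V_ud = e^(−0.06)·[0.2837·134.1331 + 0.7163·26.9056] = 53.9845
Node dd (S = 104.8): V_dd = e^(−0.06)·[0.2837·26.9056 + 0.7163·0.0000] = 7.1878
Node u (S = 210.2): V_u = e^(−0.06)·[0.2837·175.1881 + 0.7163·53.9845] = 83.2202
Node d (S = 123.2): V_d = e^(−0.06)·[0.2837·53.9845 + 0.7163·7.1878] = 19.2709
Node 0 (S = 145): V_0 = e^(−0.06)·[0.2837·83.2202 + 0.7163·19.2709] = 35.2327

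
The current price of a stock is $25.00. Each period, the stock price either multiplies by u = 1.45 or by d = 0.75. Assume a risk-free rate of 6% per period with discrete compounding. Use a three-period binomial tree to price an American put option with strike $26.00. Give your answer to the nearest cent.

$4.59

Risk-neutral probability p = (1 + 0.06 − 0.75)/(1.45 − 0.75) = 0.3100/0.7000 = 0.4429
Terminal stock prices: S_uuu = 76.22, S_uud = 39.42, S_udd = 20.39, S_ddd = 10.55
Terminal payoffs (K − S): max(-50.22, 0) = 0, max(-13.42, 0) = 0, max(5.609, 0) = 5.609, max(15.45, 0) = 15.45
Node uu (S = 52.56): continuation = 1/1.06·[0.4429·0.0000 + 0.5571·0.0000] = 0.0000; exercise value = 0.0000 ≤ continuation, so V_uu = 0.0000
Node ud (S = 27.19): continuation = 1/1.06·[0.4429·0.0000 + 0.5571·5.6094] = 2.9483; exercise value = 0.0000 ≤ continuation, so V_ud = 2.9483
Node dd (S = 14.06): continuation = 1/1.06·[0.4429·5.6094 + 0.5571·15.4531] = 10.4658; exercise value = 11.9375 > continuation, so V_dd = 11.9375 (exercise)
Node u (S = 36.25): continuation = 1/1.06·[0.4429·0.0000 + 0.5571·2.9483] = 1.5497; exercise value = 0.0000 ≤ continuation, so V_u = 1.5497
Node d (S = 18.75): continuation = 1/1.06·[0.4429·2.9483 + 0.5571·11.9375] = 7.5062; exercise value = 7.2500 ≤ continuation, so V_d = 7.5062
Node 0 (S = 25): continuation = 1/1.06·[0.4429·1.5497 + 0.5571·7.5062] = 4.5927; exercise value = 1.0000 ≤ continuation, so V_0 = 4.5927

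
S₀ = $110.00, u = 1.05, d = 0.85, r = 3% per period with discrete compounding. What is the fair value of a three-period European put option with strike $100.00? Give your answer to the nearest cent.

$0.44

Risk-neutral probability p = (1 + 0.03 − 0.85)/(1.05 − 0.85) = 0.1800/0.2000 = 0.9000
Terminal stock prices: S_uuu = 127.3, S_uud = 103.1, S_udd = 83.45, S_ddd = 67.55
Terminal payoffs (K − S): max(-27.34, 0) = 0, max(-3.084, 0) = 0, max(16.55, 0) = 16.55, max(32.45, 0) = 32.45
Node uu (S = 121.3): V_uu = 1/1.03·[0.9000·0.0000 + 0.1000·0.0000] = 0.0000
Node ud (S = 98.17): V_ud = 1/1.03·[0.9000·0.0000 + 0.1000·16.5513] = 1.6069
Node dd (S = 79.47): V_dd = 1/1.03·[0.9000·16.5513 + 0.1000·32.4463] = 17.6124
Node u (S = 115.5): V_u = 1/1.03·[0.9000·0.0000 + 0.1000·1.6069] = 0.1560
Node d (S = 93.5): V_d = 1/1.03·[0.9000·1.6069 + 0.1000·17.6124] = 3.1140
Node 0 (S = 110): V_0 = 1/1.03·[0.9000·0.1560 + 0.1000·3.1140] = 0.4387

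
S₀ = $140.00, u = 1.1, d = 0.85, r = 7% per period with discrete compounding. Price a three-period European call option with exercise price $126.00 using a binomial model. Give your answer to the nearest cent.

$37.66

Risk-neutral probability p = (1 + 0.07 − 0.85)/(1.1 − 0.85) = 0.2200/0.2500 = 0.8800
Terminal stock prices: S_uuu = 186.3, S_uud = 144, S_udd = 111.3, S_ddd = 85.98
Terminal payoffs (S − K): max(60.34, 0) = 60.34, max(17.99, 0) = 17.99, max(-14.74, 0) = 0, max(-40.02, 0) = 0
Node uu (S = 169.4): V_uu = 1/1.07·[0.8800·60.3400 + 0.1200·17.9900] = 51.6430
Node ud (S = 130.9): V_ud = 1/1.07·[0.8800·17.9900 + 0.1200·0.0000] = 14.7955
Node dd (S = 101.1): V_dd = 1/1.07·[0.8800·0.0000 + 0.1200·0.0000] = 0.0000
Node u (S = 154): V_u = 1/1.07·[0.8800·51.6430 + 0.1200·14.7955] = 44.1320
Node d (S = 119): V_d = 1/1.07·[0.8800·14.7955 + 0.1200·0.0000] = 12.1683
Node 0 (S = 140): V_0 = 1/1.07·[0.8800·44.1320 + 0.1200·12.1683] = 37.6602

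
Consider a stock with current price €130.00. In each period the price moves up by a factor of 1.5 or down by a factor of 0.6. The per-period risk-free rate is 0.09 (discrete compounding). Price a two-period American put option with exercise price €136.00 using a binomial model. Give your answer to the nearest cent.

€28.21

Risk-neutral probability p = (1 + 0.09 − 0.6)/(1.5 − 0.6) = 0.4900/0.9000 = 0.5444
Terminal stock prices: S_uu = 292.5, S_ud = 117, S_dd = 46.8
Terminal payoffs (K − S): max(-156.5, 0) = 0, max(19, 0) = 19, max(89.2, 0) = 89.2
Node u (S = 195): continuation = 1/1.09·[0.5444·0.0000 + 0.4556·19.0000] = 7.9409; exercise value = 0.0000 ≤ continuation, so V_u = 7.9409
Node d (S = 78): continuation = 1/1.09·[0.5444·19.0000 + 0.4556·89.2000] = 46.7706; exercise value = 58.0000 > continuation, so V_d = 58.0000 (exercise)
Node 0 (S = 130): continuation = 1/1.09·[0.5444·7.9409 + 0.4556·58.0000] = 28.2070; exercise value = 6.0000 ≤ continuation, so V_0 = 28.2070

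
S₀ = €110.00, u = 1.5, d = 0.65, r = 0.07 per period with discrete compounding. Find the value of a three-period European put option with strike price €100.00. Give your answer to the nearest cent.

€16.75

Risk-neutral probability p = (1 + 0.07 − 0.65)/(1.5 − 0.65) = 0.4200/0.8500 = 0.4941
Terminal stock prices: S_uuu = 371.2, S_uud = 160.9, S_udd = 69.71, S_ddd = 30.21
Terminal payoffs (K − S): max(-271.2, 0) = 0, max(-60.88, 0) = 0, max(30.29, 0) = 30.29, max(69.79, 0) = 69.79
Node uu (S = 247.5): V_uu = 1/1.07·[0.4941·0.0000 + 0.5059·0.0000] = 0.0000
Node ud (S = 107.2): V_ud = 1/1.07·[0.4941·0.0000 + 0.5059·30.2875] = 14.3195
Node dd (S = 46.48): V_dd = 1/1.07·[0.4941·30.2875 + 0.5059·69.7912] = 46.9829
Node u (S = 165): V_u = 1/1.07·[0.4941·0.0000 + 0.5059·14.3195] = 6.7701
Node d (S = 71.5): V_d = 1/1.07·[0.4941·14.3195 + 0.5059·46.9829] = 28.8256
Node 0 (S = 110): V_0 = 1/1.07·[0.4941·6.7701 + 0.5059·28.8256] = 16.7547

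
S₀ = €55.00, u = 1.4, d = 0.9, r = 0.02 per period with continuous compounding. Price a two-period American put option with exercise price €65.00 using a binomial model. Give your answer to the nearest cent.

€11.54

Risk-neutral probability p = (e^0.02 − 0.9)/(1.4 − 0.9) = 0.1202/0.5000 = 0.2404
Terminal stock prices: S_uu = 107.8, S_ud = 69.3, S_dd = 44.55
Terminal payoffs (K − S): max(-42.8, 0) = 0, max(-4.3, 0) = 0, max(20.45, 0) = 20.45
Node u (S = 77): continuation = e^(−0.02)·[0.2404·0.0000 + 0.7596·0.0000] = 0.0000; exercise value = 0.0000 ≤ continuation, so V_u = 0.0000
Node d (S = 49.5): continuation = e^(−0.02)·[0.2404·0.0000 + 0.7596·20.4500] = 15.2262; exercise value = 15.5000 > continuation, so V_d = 15.5000 (exercise)
Node 0 (S = 55): continuation = e^(−0.02)·[0.2404·0.0000 + 0.7596·15.5000] = 11.5406; exercise value = 10.0000 ≤ continuation, so V_0 = 11.5406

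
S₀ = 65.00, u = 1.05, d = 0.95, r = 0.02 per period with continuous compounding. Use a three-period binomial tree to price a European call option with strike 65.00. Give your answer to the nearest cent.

4.62

Risk-neutral probability p = (e^0.02 − 0.95)/(1.05 − 0.95) = 0.0702/0.1000 = 0.7020
Terminal stock prices: S_uuu = 75.25, S_uud = 68.08, S_udd = 61.6, S_ddd = 55.73
Terminal payoffs (S − K): max(10.25, 0) = 10.25, max(3.079, 0) = 3.079, max(-3.404, 0) = 0, max(-9.271, 0) = 0
Node uu (S = 71.66): V_uu = e^(−0.02)·[0.7020·10.2456 + 0.2980·3.0794] = 7.9496
Node ud (S = 64.84): V_ud = e^(−0.02)·[0.7020·3.0794 + 0.2980·0.0000] = 2.1190
Node dd (S = 58.66): V_dd = e^(−0.02)·[0.7020·0.0000 + 0.2980·0.0000] = 0.0000
Node u (S = 68.25): V_u = e^(−0.02)·[0.7020·7.9496 + 0.2980·2.1190] = 6.0891
Node d (S = 61.75): V_d = e^(−0.02)·[0.7020·2.1190 + 0.2980·0.0000] = 1.4581
Node 0 (S = 65): V_0 = e^(−0.02)·[0.7020·6.0891 + 0.2980·1.4581] = 4.6159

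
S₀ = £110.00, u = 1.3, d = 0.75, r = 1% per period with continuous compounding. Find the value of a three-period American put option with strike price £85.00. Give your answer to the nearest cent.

£7.46

Risk-neutral probability p = (e^0.01 − 0.75)/(1.3 − 0.75) = 0.2601/0.5500 = 0.4728
Terminal stock prices: S_uuu = 241.7, S_uud = 139.4, S_udd = 80.44, S_ddd = 46.41
Terminal payoffs (K − S): max(-156.7, 0) = 0, max(-54.43, 0) = 0, max(4.562, 0) = 4.562, max(38.59, 0) = 38.59
Node uu (S = 185.9): continuation = e^(−0.01)·[0.4728·0.0000 + 0.5272·0.0000] = 0.0000; exercise value = 0.0000 ≤ continuation, so V_uu = 0.0000
Node ud (S = 107.2): continuation = e^(−0.01)·[0.4728·0.0000 + 0.5272·4.5625] = 2.3813; exercise value = 0.0000 ≤ continuation, so V_ud = 2.3813
Node dd (S = 61.88): continuation = e^(−0.01)·[0.4728·4.5625 + 0.5272·38.5938] = 22.2792; exercise value = 23.1250 > continuation, so V_dd = 23.1250 (exercise)
Node u (S = 143): continuation = e^(−0.01)·[0.4728·0.0000 + 0.5272·2.3813] = 1.2429; exercise value = 0.0000 ≤ continuation, so V_u = 1.2429
Node d (S = 82.5): continuation = e^(−0.01)·[0.4728·2.3813 + 0.5272·23.1250] = 13.1845; exercise value = 2.5000 ≤ continuation, so V_d = 13.1845
Node 0 (S = 110): continuation = e^(−0.01)·[0.4728·1.2429 + 0.5272·13.1845] = 7.4633; exercise value = 0.0000 ≤ continuation, so V_0 = 7.4633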